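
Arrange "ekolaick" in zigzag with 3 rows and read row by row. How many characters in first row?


Zigzag "ekolaick" into 3 rows:
Placing characters:
  'e' => row 0
  'k' => row 1
  'o' => row 2
  'l' => row 1
  'a' => row 0
  'i' => row 1
  'c' => row 2
  'k' => row 1
Rows:
  Row 0: "ea"
  Row 1: "klik"
  Row 2: "oc"
First row length: 2

2


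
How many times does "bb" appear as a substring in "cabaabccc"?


Searching for "bb" in "cabaabccc"
Scanning each position:
  Position 0: "ca" => no
  Position 1: "ab" => no
  Position 2: "ba" => no
  Position 3: "aa" => no
  Position 4: "ab" => no
  Position 5: "bc" => no
  Position 6: "cc" => no
  Position 7: "cc" => no
Total occurrences: 0

0


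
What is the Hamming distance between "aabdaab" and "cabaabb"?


Comparing "aabdaab" and "cabaabb" position by position:
  Position 0: 'a' vs 'c' => differ
  Position 1: 'a' vs 'a' => same
  Position 2: 'b' vs 'b' => same
  Position 3: 'd' vs 'a' => differ
  Position 4: 'a' vs 'a' => same
  Position 5: 'a' vs 'b' => differ
  Position 6: 'b' vs 'b' => same
Total differences (Hamming distance): 3

3


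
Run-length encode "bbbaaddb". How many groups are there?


Input: bbbaaddb
Scanning for consecutive runs:
  Group 1: 'b' x 3 (positions 0-2)
  Group 2: 'a' x 2 (positions 3-4)
  Group 3: 'd' x 2 (positions 5-6)
  Group 4: 'b' x 1 (positions 7-7)
Total groups: 4

4


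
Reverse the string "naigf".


Input: naigf
Reading characters right to left:
  Position 4: 'f'
  Position 3: 'g'
  Position 2: 'i'
  Position 1: 'a'
  Position 0: 'n'
Reversed: fgian

fgian


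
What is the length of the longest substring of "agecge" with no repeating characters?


Input: "agecge"
Sliding window (track last position of each char):
  Position 0 ('a'): window [0,0] length 1 -- new best
  Position 1 ('g'): window [0,1] length 2 -- new best
  Position 2 ('e'): window [0,2] length 3 -- new best
  Position 3 ('c'): window [0,3] length 4 -- new best
  Position 4 ('g'): repeat (last at 1), move window start to 2
  Position 4 ('g'): window [2,4] length 3
  Position 5 ('e'): repeat (last at 2), move window start to 3
  Position 5 ('e'): window [3,5] length 3
Longest substring with no repeats: "agec" with length 4

4


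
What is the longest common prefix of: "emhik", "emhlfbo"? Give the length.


Words: emhik, emhlfbo
  Position 0: all 'e' => match
  Position 1: all 'm' => match
  Position 2: all 'h' => match
  Position 3: ('i', 'l') => mismatch, stop
LCP = "emh" (length 3)

3


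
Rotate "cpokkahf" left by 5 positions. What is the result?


Input: "cpokkahf", rotate left by 5
First 5 characters: "cpokk"
Remaining characters: "ahf"
Concatenate remaining + first: "ahf" + "cpokk" = "ahfcpokk"

ahfcpokk


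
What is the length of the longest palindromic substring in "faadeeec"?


Input: "faadeeec"
Checking substrings for palindromes:
  [4:7] "eee" (len 3) => palindrome
  [1:3] "aa" (len 2) => palindrome
  [4:6] "ee" (len 2) => palindrome
  [5:7] "ee" (len 2) => palindrome
Longest palindromic substring: "eee" with length 3

3


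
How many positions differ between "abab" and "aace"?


Comparing "abab" and "aace" position by position:
  Position 0: 'a' vs 'a' => same
  Position 1: 'b' vs 'a' => DIFFER
  Position 2: 'a' vs 'c' => DIFFER
  Position 3: 'b' vs 'e' => DIFFER
Positions that differ: 3

3


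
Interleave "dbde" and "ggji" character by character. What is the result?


Interleaving "dbde" and "ggji":
  Position 0: 'd' from first, 'g' from second => "dg"
  Position 1: 'b' from first, 'g' from second => "bg"
  Position 2: 'd' from first, 'j' from second => "dj"
  Position 3: 'e' from first, 'i' from second => "ei"
Result: dgbgdjei

dgbgdjei


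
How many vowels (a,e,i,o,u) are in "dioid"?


Input: dioid
Checking each character:
  'd' at position 0: consonant
  'i' at position 1: vowel (running total: 1)
  'o' at position 2: vowel (running total: 2)
  'i' at position 3: vowel (running total: 3)
  'd' at position 4: consonant
Total vowels: 3

3


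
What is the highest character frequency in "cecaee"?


Input: cecaee
Character counts:
  'a': 1
  'c': 2
  'e': 3
Maximum frequency: 3

3


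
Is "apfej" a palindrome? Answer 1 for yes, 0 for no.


Input: apfej
Reversed: jefpa
  Compare pos 0 ('a') with pos 4 ('j'): MISMATCH
  Compare pos 1 ('p') with pos 3 ('e'): MISMATCH
Result: not a palindrome

0


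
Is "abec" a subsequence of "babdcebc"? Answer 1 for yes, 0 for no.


Check if "abec" is a subsequence of "babdcebc"
Greedy scan:
  Position 0 ('b'): no match needed
  Position 1 ('a'): matches sub[0] = 'a'
  Position 2 ('b'): matches sub[1] = 'b'
  Position 3 ('d'): no match needed
  Position 4 ('c'): no match needed
  Position 5 ('e'): matches sub[2] = 'e'
  Position 6 ('b'): no match needed
  Position 7 ('c'): matches sub[3] = 'c'
All 4 characters matched => is a subsequence

1


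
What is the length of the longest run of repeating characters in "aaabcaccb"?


Input: "aaabcaccb"
Scanning for longest run:
  Position 1 ('a'): continues run of 'a', length=2
  Position 2 ('a'): continues run of 'a', length=3
  Position 3 ('b'): new char, reset run to 1
  Position 4 ('c'): new char, reset run to 1
  Position 5 ('a'): new char, reset run to 1
  Position 6 ('c'): new char, reset run to 1
  Position 7 ('c'): continues run of 'c', length=2
  Position 8 ('b'): new char, reset run to 1
Longest run: 'a' with length 3

3


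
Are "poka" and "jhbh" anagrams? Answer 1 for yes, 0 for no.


Strings: "poka", "jhbh"
Sorted first:  akop
Sorted second: bhhj
Differ at position 0: 'a' vs 'b' => not anagrams

0


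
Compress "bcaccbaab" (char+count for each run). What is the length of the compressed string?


Input: bcaccbaab
Runs:
  'b' x 1 => "b1"
  'c' x 1 => "c1"
  'a' x 1 => "a1"
  'c' x 2 => "c2"
  'b' x 1 => "b1"
  'a' x 2 => "a2"
  'b' x 1 => "b1"
Compressed: "b1c1a1c2b1a2b1"
Compressed length: 14

14


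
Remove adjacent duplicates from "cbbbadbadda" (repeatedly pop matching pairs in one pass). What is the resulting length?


Input: cbbbadbadda
Stack-based adjacent duplicate removal:
  Read 'c': push. Stack: c
  Read 'b': push. Stack: cb
  Read 'b': matches stack top 'b' => pop. Stack: c
  Read 'b': push. Stack: cb
  Read 'a': push. Stack: cba
  Read 'd': push. Stack: cbad
  Read 'b': push. Stack: cbadb
  Read 'a': push. Stack: cbadba
  Read 'd': push. Stack: cbadbad
  Read 'd': matches stack top 'd' => pop. Stack: cbadba
  Read 'a': matches stack top 'a' => pop. Stack: cbadb
Final stack: "cbadb" (length 5)

5


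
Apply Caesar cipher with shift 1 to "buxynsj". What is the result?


Caesar cipher: shift "buxynsj" by 1
  'b' (pos 1) + 1 = pos 2 = 'c'
  'u' (pos 20) + 1 = pos 21 = 'v'
  'x' (pos 23) + 1 = pos 24 = 'y'
  'y' (pos 24) + 1 = pos 25 = 'z'
  'n' (pos 13) + 1 = pos 14 = 'o'
  's' (pos 18) + 1 = pos 19 = 't'
  'j' (pos 9) + 1 = pos 10 = 'k'
Result: cvyzotk

cvyzotk


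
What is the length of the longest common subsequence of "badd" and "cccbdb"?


LCS of "badd" and "cccbdb"
DP table:
           c    c    c    b    d    b
      0    0    0    0    0    0    0
  b   0    0    0    0    1    1    1
  a   0    0    0    0    1    1    1
  d   0    0    0    0    1    2    2
  d   0    0    0    0    1    2    2
LCS length = dp[4][6] = 2

2


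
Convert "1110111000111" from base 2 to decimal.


Input: "1110111000111" in base 2
Positional expansion:
  Digit '1' (value 1) x 2^12 = 4096
  Digit '1' (value 1) x 2^11 = 2048
  Digit '1' (value 1) x 2^10 = 1024
  Digit '0' (value 0) x 2^9 = 0
  Digit '1' (value 1) x 2^8 = 256
  Digit '1' (value 1) x 2^7 = 128
  Digit '1' (value 1) x 2^6 = 64
  Digit '0' (value 0) x 2^5 = 0
  Digit '0' (value 0) x 2^4 = 0
  Digit '0' (value 0) x 2^3 = 0
  Digit '1' (value 1) x 2^2 = 4
  Digit '1' (value 1) x 2^1 = 2
  Digit '1' (value 1) x 2^0 = 1
Sum = 7623

7623


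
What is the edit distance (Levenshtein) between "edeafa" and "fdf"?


Computing edit distance: "edeafa" -> "fdf"
DP table:
           f    d    f
      0    1    2    3
  e   1    1    2    3
  d   2    2    1    2
  e   3    3    2    2
  a   4    4    3    3
  f   5    4    4    3
  a   6    5    5    4
Edit distance = dp[6][3] = 4

4


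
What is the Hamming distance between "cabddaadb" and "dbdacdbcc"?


Comparing "cabddaadb" and "dbdacdbcc" position by position:
  Position 0: 'c' vs 'd' => differ
  Position 1: 'a' vs 'b' => differ
  Position 2: 'b' vs 'd' => differ
  Position 3: 'd' vs 'a' => differ
  Position 4: 'd' vs 'c' => differ
  Position 5: 'a' vs 'd' => differ
  Position 6: 'a' vs 'b' => differ
  Position 7: 'd' vs 'c' => differ
  Position 8: 'b' vs 'c' => differ
Total differences (Hamming distance): 9

9


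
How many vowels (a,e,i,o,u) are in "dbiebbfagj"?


Input: dbiebbfagj
Checking each character:
  'd' at position 0: consonant
  'b' at position 1: consonant
  'i' at position 2: vowel (running total: 1)
  'e' at position 3: vowel (running total: 2)
  'b' at position 4: consonant
  'b' at position 5: consonant
  'f' at position 6: consonant
  'a' at position 7: vowel (running total: 3)
  'g' at position 8: consonant
  'j' at position 9: consonant
Total vowels: 3

3


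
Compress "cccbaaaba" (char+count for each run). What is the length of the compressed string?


Input: cccbaaaba
Runs:
  'c' x 3 => "c3"
  'b' x 1 => "b1"
  'a' x 3 => "a3"
  'b' x 1 => "b1"
  'a' x 1 => "a1"
Compressed: "c3b1a3b1a1"
Compressed length: 10

10


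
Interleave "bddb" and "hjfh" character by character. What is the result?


Interleaving "bddb" and "hjfh":
  Position 0: 'b' from first, 'h' from second => "bh"
  Position 1: 'd' from first, 'j' from second => "dj"
  Position 2: 'd' from first, 'f' from second => "df"
  Position 3: 'b' from first, 'h' from second => "bh"
Result: bhdjdfbh

bhdjdfbh


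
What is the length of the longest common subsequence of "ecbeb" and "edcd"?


LCS of "ecbeb" and "edcd"
DP table:
           e    d    c    d
      0    0    0    0    0
  e   0    1    1    1    1
  c   0    1    1    2    2
  b   0    1    1    2    2
  e   0    1    1    2    2
  b   0    1    1    2    2
LCS length = dp[5][4] = 2

2


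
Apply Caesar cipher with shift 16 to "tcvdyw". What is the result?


Caesar cipher: shift "tcvdyw" by 16
  't' (pos 19) + 16 = pos 9 = 'j'
  'c' (pos 2) + 16 = pos 18 = 's'
  'v' (pos 21) + 16 = pos 11 = 'l'
  'd' (pos 3) + 16 = pos 19 = 't'
  'y' (pos 24) + 16 = pos 14 = 'o'
  'w' (pos 22) + 16 = pos 12 = 'm'
Result: jsltom

jsltom


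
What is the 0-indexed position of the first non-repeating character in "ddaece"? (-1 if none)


Input: ddaece
Character frequencies:
  'a': 1
  'c': 1
  'd': 2
  'e': 2
Scanning left to right for freq == 1:
  Position 0 ('d'): freq=2, skip
  Position 1 ('d'): freq=2, skip
  Position 2 ('a'): unique! => answer = 2

2


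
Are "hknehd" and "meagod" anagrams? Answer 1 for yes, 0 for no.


Strings: "hknehd", "meagod"
Sorted first:  dehhkn
Sorted second: adegmo
Differ at position 0: 'd' vs 'a' => not anagrams

0


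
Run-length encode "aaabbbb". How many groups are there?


Input: aaabbbb
Scanning for consecutive runs:
  Group 1: 'a' x 3 (positions 0-2)
  Group 2: 'b' x 4 (positions 3-6)
Total groups: 2

2


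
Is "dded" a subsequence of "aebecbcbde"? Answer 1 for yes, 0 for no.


Check if "dded" is a subsequence of "aebecbcbde"
Greedy scan:
  Position 0 ('a'): no match needed
  Position 1 ('e'): no match needed
  Position 2 ('b'): no match needed
  Position 3 ('e'): no match needed
  Position 4 ('c'): no match needed
  Position 5 ('b'): no match needed
  Position 6 ('c'): no match needed
  Position 7 ('b'): no match needed
  Position 8 ('d'): matches sub[0] = 'd'
  Position 9 ('e'): no match needed
Only matched 1/4 characters => not a subsequence

0


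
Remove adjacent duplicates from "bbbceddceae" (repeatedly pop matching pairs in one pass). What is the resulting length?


Input: bbbceddceae
Stack-based adjacent duplicate removal:
  Read 'b': push. Stack: b
  Read 'b': matches stack top 'b' => pop. Stack: (empty)
  Read 'b': push. Stack: b
  Read 'c': push. Stack: bc
  Read 'e': push. Stack: bce
  Read 'd': push. Stack: bced
  Read 'd': matches stack top 'd' => pop. Stack: bce
  Read 'c': push. Stack: bcec
  Read 'e': push. Stack: bcece
  Read 'a': push. Stack: bcecea
  Read 'e': push. Stack: bceceae
Final stack: "bceceae" (length 7)

7


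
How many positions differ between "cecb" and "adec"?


Comparing "cecb" and "adec" position by position:
  Position 0: 'c' vs 'a' => DIFFER
  Position 1: 'e' vs 'd' => DIFFER
  Position 2: 'c' vs 'e' => DIFFER
  Position 3: 'b' vs 'c' => DIFFER
Positions that differ: 4

4


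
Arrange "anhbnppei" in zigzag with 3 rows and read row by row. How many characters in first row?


Zigzag "anhbnppei" into 3 rows:
Placing characters:
  'a' => row 0
  'n' => row 1
  'h' => row 2
  'b' => row 1
  'n' => row 0
  'p' => row 1
  'p' => row 2
  'e' => row 1
  'i' => row 0
Rows:
  Row 0: "ani"
  Row 1: "nbpe"
  Row 2: "hp"
First row length: 3

3


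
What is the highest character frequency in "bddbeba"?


Input: bddbeba
Character counts:
  'a': 1
  'b': 3
  'd': 2
  'e': 1
Maximum frequency: 3

3


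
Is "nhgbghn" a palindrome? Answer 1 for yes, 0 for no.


Input: nhgbghn
Reversed: nhgbghn
  Compare pos 0 ('n') with pos 6 ('n'): match
  Compare pos 1 ('h') with pos 5 ('h'): match
  Compare pos 2 ('g') with pos 4 ('g'): match
Result: palindrome

1


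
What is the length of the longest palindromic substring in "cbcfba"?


Input: "cbcfba"
Checking substrings for palindromes:
  [0:3] "cbc" (len 3) => palindrome
Longest palindromic substring: "cbc" with length 3

3


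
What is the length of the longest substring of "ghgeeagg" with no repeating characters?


Input: "ghgeeagg"
Sliding window (track last position of each char):
  Position 0 ('g'): window [0,0] length 1 -- new best
  Position 1 ('h'): window [0,1] length 2 -- new best
  Position 2 ('g'): repeat (last at 0), move window start to 1
  Position 2 ('g'): window [1,2] length 2
  Position 3 ('e'): window [1,3] length 3 -- new best
  Position 4 ('e'): repeat (last at 3), move window start to 4
  Position 4 ('e'): window [4,4] length 1
  Position 5 ('a'): window [4,5] length 2
  Position 6 ('g'): window [4,6] length 3
  Position 7 ('g'): repeat (last at 6), move window start to 7
  Position 7 ('g'): window [7,7] length 1
Longest substring with no repeats: "hge" with length 3

3


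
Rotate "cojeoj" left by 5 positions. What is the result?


Input: "cojeoj", rotate left by 5
First 5 characters: "cojeo"
Remaining characters: "j"
Concatenate remaining + first: "j" + "cojeo" = "jcojeo"

jcojeo


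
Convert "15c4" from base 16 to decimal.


Input: "15c4" in base 16
Positional expansion:
  Digit '1' (value 1) x 16^3 = 4096
  Digit '5' (value 5) x 16^2 = 1280
  Digit 'c' (value 12) x 16^1 = 192
  Digit '4' (value 4) x 16^0 = 4
Sum = 5572

5572


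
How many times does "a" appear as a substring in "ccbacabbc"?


Searching for "a" in "ccbacabbc"
Scanning each position:
  Position 0: "c" => no
  Position 1: "c" => no
  Position 2: "b" => no
  Position 3: "a" => MATCH
  Position 4: "c" => no
  Position 5: "a" => MATCH
  Position 6: "b" => no
  Position 7: "b" => no
  Position 8: "c" => no
Total occurrences: 2

2


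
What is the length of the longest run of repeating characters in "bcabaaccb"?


Input: "bcabaaccb"
Scanning for longest run:
  Position 1 ('c'): new char, reset run to 1
  Position 2 ('a'): new char, reset run to 1
  Position 3 ('b'): new char, reset run to 1
  Position 4 ('a'): new char, reset run to 1
  Position 5 ('a'): continues run of 'a', length=2
  Position 6 ('c'): new char, reset run to 1
  Position 7 ('c'): continues run of 'c', length=2
  Position 8 ('b'): new char, reset run to 1
Longest run: 'a' with length 2

2


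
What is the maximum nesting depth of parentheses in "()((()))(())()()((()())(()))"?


Input: "()((()))(())()()((()())(()))"
Tracking depth:
  Position 0 '(': depth becomes 1
  Position 1 ')': depth becomes 0
  Position 2 '(': depth becomes 1
  Position 3 '(': depth becomes 2
  Position 4 '(': depth becomes 3
  Position 5 ')': depth becomes 2
  Position 6 ')': depth becomes 1
  Position 7 ')': depth becomes 0
  Position 8 '(': depth becomes 1
  Position 9 '(': depth becomes 2
  Position 10 ')': depth becomes 1
  Position 11 ')': depth becomes 0
  Position 12 '(': depth becomes 1
  Position 13 ')': depth becomes 0
  Position 14 '(': depth becomes 1
  Position 15 ')': depth becomes 0
  Position 16 '(': depth becomes 1
  Position 17 '(': depth becomes 2
  Position 18 '(': depth becomes 3
  Position 19 ')': depth becomes 2
  Position 20 '(': depth becomes 3
  Position 21 ')': depth becomes 2
  Position 22 ')': depth becomes 1
  Position 23 '(': depth becomes 2
  Position 24 '(': depth becomes 3
  Position 25 ')': depth becomes 2
  Position 26 ')': depth becomes 1
  Position 27 ')': depth becomes 0
Maximum depth reached: 3

3


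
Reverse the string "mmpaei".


Input: mmpaei
Reading characters right to left:
  Position 5: 'i'
  Position 4: 'e'
  Position 3: 'a'
  Position 2: 'p'
  Position 1: 'm'
  Position 0: 'm'
Reversed: ieapmm

ieapmm


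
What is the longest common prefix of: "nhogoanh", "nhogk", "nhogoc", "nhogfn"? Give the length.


Words: nhogoanh, nhogk, nhogoc, nhogfn
  Position 0: all 'n' => match
  Position 1: all 'h' => match
  Position 2: all 'o' => match
  Position 3: all 'g' => match
  Position 4: ('o', 'k', 'o', 'f') => mismatch, stop
LCP = "nhog" (length 4)

4


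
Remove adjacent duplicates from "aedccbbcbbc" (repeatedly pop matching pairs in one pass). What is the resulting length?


Input: aedccbbcbbc
Stack-based adjacent duplicate removal:
  Read 'a': push. Stack: a
  Read 'e': push. Stack: ae
  Read 'd': push. Stack: aed
  Read 'c': push. Stack: aedc
  Read 'c': matches stack top 'c' => pop. Stack: aed
  Read 'b': push. Stack: aedb
  Read 'b': matches stack top 'b' => pop. Stack: aed
  Read 'c': push. Stack: aedc
  Read 'b': push. Stack: aedcb
  Read 'b': matches stack top 'b' => pop. Stack: aedc
  Read 'c': matches stack top 'c' => pop. Stack: aed
Final stack: "aed" (length 3)

3


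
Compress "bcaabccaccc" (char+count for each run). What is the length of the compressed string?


Input: bcaabccaccc
Runs:
  'b' x 1 => "b1"
  'c' x 1 => "c1"
  'a' x 2 => "a2"
  'b' x 1 => "b1"
  'c' x 2 => "c2"
  'a' x 1 => "a1"
  'c' x 3 => "c3"
Compressed: "b1c1a2b1c2a1c3"
Compressed length: 14

14


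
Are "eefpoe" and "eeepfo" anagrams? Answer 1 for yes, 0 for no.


Strings: "eefpoe", "eeepfo"
Sorted first:  eeefop
Sorted second: eeefop
Sorted forms match => anagrams

1


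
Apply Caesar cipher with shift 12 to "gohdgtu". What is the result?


Caesar cipher: shift "gohdgtu" by 12
  'g' (pos 6) + 12 = pos 18 = 's'
  'o' (pos 14) + 12 = pos 0 = 'a'
  'h' (pos 7) + 12 = pos 19 = 't'
  'd' (pos 3) + 12 = pos 15 = 'p'
  'g' (pos 6) + 12 = pos 18 = 's'
  't' (pos 19) + 12 = pos 5 = 'f'
  'u' (pos 20) + 12 = pos 6 = 'g'
Result: satpsfg

satpsfg


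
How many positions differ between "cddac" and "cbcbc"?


Comparing "cddac" and "cbcbc" position by position:
  Position 0: 'c' vs 'c' => same
  Position 1: 'd' vs 'b' => DIFFER
  Position 2: 'd' vs 'c' => DIFFER
  Position 3: 'a' vs 'b' => DIFFER
  Position 4: 'c' vs 'c' => same
Positions that differ: 3

3


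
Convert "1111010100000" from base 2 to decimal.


Input: "1111010100000" in base 2
Positional expansion:
  Digit '1' (value 1) x 2^12 = 4096
  Digit '1' (value 1) x 2^11 = 2048
  Digit '1' (value 1) x 2^10 = 1024
  Digit '1' (value 1) x 2^9 = 512
  Digit '0' (value 0) x 2^8 = 0
  Digit '1' (value 1) x 2^7 = 128
  Digit '0' (value 0) x 2^6 = 0
  Digit '1' (value 1) x 2^5 = 32
  Digit '0' (value 0) x 2^4 = 0
  Digit '0' (value 0) x 2^3 = 0
  Digit '0' (value 0) x 2^2 = 0
  Digit '0' (value 0) x 2^1 = 0
  Digit '0' (value 0) x 2^0 = 0
Sum = 7840

7840


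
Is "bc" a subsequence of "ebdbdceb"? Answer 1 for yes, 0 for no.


Check if "bc" is a subsequence of "ebdbdceb"
Greedy scan:
  Position 0 ('e'): no match needed
  Position 1 ('b'): matches sub[0] = 'b'
  Position 2 ('d'): no match needed
  Position 3 ('b'): no match needed
  Position 4 ('d'): no match needed
  Position 5 ('c'): matches sub[1] = 'c'
  Position 6 ('e'): no match needed
  Position 7 ('b'): no match needed
All 2 characters matched => is a subsequence

1


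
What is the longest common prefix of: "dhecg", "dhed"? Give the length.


Words: dhecg, dhed
  Position 0: all 'd' => match
  Position 1: all 'h' => match
  Position 2: all 'e' => match
  Position 3: ('c', 'd') => mismatch, stop
LCP = "dhe" (length 3)

3


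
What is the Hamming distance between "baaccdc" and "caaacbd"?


Comparing "baaccdc" and "caaacbd" position by position:
  Position 0: 'b' vs 'c' => differ
  Position 1: 'a' vs 'a' => same
  Position 2: 'a' vs 'a' => same
  Position 3: 'c' vs 'a' => differ
  Position 4: 'c' vs 'c' => same
  Position 5: 'd' vs 'b' => differ
  Position 6: 'c' vs 'd' => differ
Total differences (Hamming distance): 4

4


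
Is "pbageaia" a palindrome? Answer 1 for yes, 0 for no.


Input: pbageaia
Reversed: aiaegabp
  Compare pos 0 ('p') with pos 7 ('a'): MISMATCH
  Compare pos 1 ('b') with pos 6 ('i'): MISMATCH
  Compare pos 2 ('a') with pos 5 ('a'): match
  Compare pos 3 ('g') with pos 4 ('e'): MISMATCH
Result: not a palindrome

0


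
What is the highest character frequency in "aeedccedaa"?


Input: aeedccedaa
Character counts:
  'a': 3
  'c': 2
  'd': 2
  'e': 3
Maximum frequency: 3

3


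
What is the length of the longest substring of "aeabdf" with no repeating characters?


Input: "aeabdf"
Sliding window (track last position of each char):
  Position 0 ('a'): window [0,0] length 1 -- new best
  Position 1 ('e'): window [0,1] length 2 -- new best
  Position 2 ('a'): repeat (last at 0), move window start to 1
  Position 2 ('a'): window [1,2] length 2
  Position 3 ('b'): window [1,3] length 3 -- new best
  Position 4 ('d'): window [1,4] length 4 -- new best
  Position 5 ('f'): window [1,5] length 5 -- new best
Longest substring with no repeats: "eabdf" with length 5

5


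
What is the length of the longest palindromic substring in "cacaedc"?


Input: "cacaedc"
Checking substrings for palindromes:
  [0:3] "cac" (len 3) => palindrome
  [1:4] "aca" (len 3) => palindrome
Longest palindromic substring: "cac" with length 3

3


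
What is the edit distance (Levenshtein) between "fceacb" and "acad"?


Computing edit distance: "fceacb" -> "acad"
DP table:
           a    c    a    d
      0    1    2    3    4
  f   1    1    2    3    4
  c   2    2    1    2    3
  e   3    3    2    2    3
  a   4    3    3    2    3
  c   5    4    3    3    3
  b   6    5    4    4    4
Edit distance = dp[6][4] = 4

4


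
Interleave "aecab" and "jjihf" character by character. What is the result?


Interleaving "aecab" and "jjihf":
  Position 0: 'a' from first, 'j' from second => "aj"
  Position 1: 'e' from first, 'j' from second => "ej"
  Position 2: 'c' from first, 'i' from second => "ci"
  Position 3: 'a' from first, 'h' from second => "ah"
  Position 4: 'b' from first, 'f' from second => "bf"
Result: ajejciahbf

ajejciahbf


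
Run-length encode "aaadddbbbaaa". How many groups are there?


Input: aaadddbbbaaa
Scanning for consecutive runs:
  Group 1: 'a' x 3 (positions 0-2)
  Group 2: 'd' x 3 (positions 3-5)
  Group 3: 'b' x 3 (positions 6-8)
  Group 4: 'a' x 3 (positions 9-11)
Total groups: 4

4


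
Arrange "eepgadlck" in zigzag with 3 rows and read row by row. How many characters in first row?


Zigzag "eepgadlck" into 3 rows:
Placing characters:
  'e' => row 0
  'e' => row 1
  'p' => row 2
  'g' => row 1
  'a' => row 0
  'd' => row 1
  'l' => row 2
  'c' => row 1
  'k' => row 0
Rows:
  Row 0: "eak"
  Row 1: "egdc"
  Row 2: "pl"
First row length: 3

3


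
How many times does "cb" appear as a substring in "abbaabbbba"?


Searching for "cb" in "abbaabbbba"
Scanning each position:
  Position 0: "ab" => no
  Position 1: "bb" => no
  Position 2: "ba" => no
  Position 3: "aa" => no
  Position 4: "ab" => no
  Position 5: "bb" => no
  Position 6: "bb" => no
  Position 7: "bb" => no
  Position 8: "ba" => no
Total occurrences: 0

0


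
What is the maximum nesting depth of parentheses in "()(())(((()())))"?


Input: "()(())(((()())))"
Tracking depth:
  Position 0 '(': depth becomes 1
  Position 1 ')': depth becomes 0
  Position 2 '(': depth becomes 1
  Position 3 '(': depth becomes 2
  Position 4 ')': depth becomes 1
  Position 5 ')': depth becomes 0
  Position 6 '(': depth becomes 1
  Position 7 '(': depth becomes 2
  Position 8 '(': depth becomes 3
  Position 9 '(': depth becomes 4
  Position 10 ')': depth becomes 3
  Position 11 '(': depth becomes 4
  Position 12 ')': depth becomes 3
  Position 13 ')': depth becomes 2
  Position 14 ')': depth becomes 1
  Position 15 ')': depth becomes 0
Maximum depth reached: 4

4


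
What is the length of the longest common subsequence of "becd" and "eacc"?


LCS of "becd" and "eacc"
DP table:
           e    a    c    c
      0    0    0    0    0
  b   0    0    0    0    0
  e   0    1    1    1    1
  c   0    1    1    2    2
  d   0    1    1    2    2
LCS length = dp[4][4] = 2

2


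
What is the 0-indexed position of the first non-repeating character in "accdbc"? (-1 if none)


Input: accdbc
Character frequencies:
  'a': 1
  'b': 1
  'c': 3
  'd': 1
Scanning left to right for freq == 1:
  Position 0 ('a'): unique! => answer = 0

0


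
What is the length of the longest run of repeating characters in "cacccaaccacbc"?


Input: "cacccaaccacbc"
Scanning for longest run:
  Position 1 ('a'): new char, reset run to 1
  Position 2 ('c'): new char, reset run to 1
  Position 3 ('c'): continues run of 'c', length=2
  Position 4 ('c'): continues run of 'c', length=3
  Position 5 ('a'): new char, reset run to 1
  Position 6 ('a'): continues run of 'a', length=2
  Position 7 ('c'): new char, reset run to 1
  Position 8 ('c'): continues run of 'c', length=2
  Position 9 ('a'): new char, reset run to 1
  Position 10 ('c'): new char, reset run to 1
  Position 11 ('b'): new char, reset run to 1
  Position 12 ('c'): new char, reset run to 1
Longest run: 'c' with length 3

3


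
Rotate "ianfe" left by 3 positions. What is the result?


Input: "ianfe", rotate left by 3
First 3 characters: "ian"
Remaining characters: "fe"
Concatenate remaining + first: "fe" + "ian" = "feian"

feian


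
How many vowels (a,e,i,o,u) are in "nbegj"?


Input: nbegj
Checking each character:
  'n' at position 0: consonant
  'b' at position 1: consonant
  'e' at position 2: vowel (running total: 1)
  'g' at position 3: consonant
  'j' at position 4: consonant
Total vowels: 1

1


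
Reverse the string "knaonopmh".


Input: knaonopmh
Reading characters right to left:
  Position 8: 'h'
  Position 7: 'm'
  Position 6: 'p'
  Position 5: 'o'
  Position 4: 'n'
  Position 3: 'o'
  Position 2: 'a'
  Position 1: 'n'
  Position 0: 'k'
Reversed: hmponoank

hmponoank


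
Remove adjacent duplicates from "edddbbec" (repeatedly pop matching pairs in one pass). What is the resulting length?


Input: edddbbec
Stack-based adjacent duplicate removal:
  Read 'e': push. Stack: e
  Read 'd': push. Stack: ed
  Read 'd': matches stack top 'd' => pop. Stack: e
  Read 'd': push. Stack: ed
  Read 'b': push. Stack: edb
  Read 'b': matches stack top 'b' => pop. Stack: ed
  Read 'e': push. Stack: ede
  Read 'c': push. Stack: edec
Final stack: "edec" (length 4)

4


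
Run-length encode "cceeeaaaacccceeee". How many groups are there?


Input: cceeeaaaacccceeee
Scanning for consecutive runs:
  Group 1: 'c' x 2 (positions 0-1)
  Group 2: 'e' x 3 (positions 2-4)
  Group 3: 'a' x 4 (positions 5-8)
  Group 4: 'c' x 4 (positions 9-12)
  Group 5: 'e' x 4 (positions 13-16)
Total groups: 5

5


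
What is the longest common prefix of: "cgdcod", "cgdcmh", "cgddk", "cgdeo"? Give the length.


Words: cgdcod, cgdcmh, cgddk, cgdeo
  Position 0: all 'c' => match
  Position 1: all 'g' => match
  Position 2: all 'd' => match
  Position 3: ('c', 'c', 'd', 'e') => mismatch, stop
LCP = "cgd" (length 3)

3


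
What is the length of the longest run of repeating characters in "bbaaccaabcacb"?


Input: "bbaaccaabcacb"
Scanning for longest run:
  Position 1 ('b'): continues run of 'b', length=2
  Position 2 ('a'): new char, reset run to 1
  Position 3 ('a'): continues run of 'a', length=2
  Position 4 ('c'): new char, reset run to 1
  Position 5 ('c'): continues run of 'c', length=2
  Position 6 ('a'): new char, reset run to 1
  Position 7 ('a'): continues run of 'a', length=2
  Position 8 ('b'): new char, reset run to 1
  Position 9 ('c'): new char, reset run to 1
  Position 10 ('a'): new char, reset run to 1
  Position 11 ('c'): new char, reset run to 1
  Position 12 ('b'): new char, reset run to 1
Longest run: 'b' with length 2

2


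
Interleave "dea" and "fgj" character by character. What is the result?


Interleaving "dea" and "fgj":
  Position 0: 'd' from first, 'f' from second => "df"
  Position 1: 'e' from first, 'g' from second => "eg"
  Position 2: 'a' from first, 'j' from second => "aj"
Result: dfegaj

dfegaj


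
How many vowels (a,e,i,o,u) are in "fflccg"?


Input: fflccg
Checking each character:
  'f' at position 0: consonant
  'f' at position 1: consonant
  'l' at position 2: consonant
  'c' at position 3: consonant
  'c' at position 4: consonant
  'g' at position 5: consonant
Total vowels: 0

0


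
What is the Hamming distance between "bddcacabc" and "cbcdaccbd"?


Comparing "bddcacabc" and "cbcdaccbd" position by position:
  Position 0: 'b' vs 'c' => differ
  Position 1: 'd' vs 'b' => differ
  Position 2: 'd' vs 'c' => differ
  Position 3: 'c' vs 'd' => differ
  Position 4: 'a' vs 'a' => same
  Position 5: 'c' vs 'c' => same
  Position 6: 'a' vs 'c' => differ
  Position 7: 'b' vs 'b' => same
  Position 8: 'c' vs 'd' => differ
Total differences (Hamming distance): 6

6


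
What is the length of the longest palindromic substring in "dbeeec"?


Input: "dbeeec"
Checking substrings for palindromes:
  [2:5] "eee" (len 3) => palindrome
  [2:4] "ee" (len 2) => palindrome
  [3:5] "ee" (len 2) => palindrome
Longest palindromic substring: "eee" with length 3

3


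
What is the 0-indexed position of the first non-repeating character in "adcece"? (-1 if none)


Input: adcece
Character frequencies:
  'a': 1
  'c': 2
  'd': 1
  'e': 2
Scanning left to right for freq == 1:
  Position 0 ('a'): unique! => answer = 0

0


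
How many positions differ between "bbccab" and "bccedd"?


Comparing "bbccab" and "bccedd" position by position:
  Position 0: 'b' vs 'b' => same
  Position 1: 'b' vs 'c' => DIFFER
  Position 2: 'c' vs 'c' => same
  Position 3: 'c' vs 'e' => DIFFER
  Position 4: 'a' vs 'd' => DIFFER
  Position 5: 'b' vs 'd' => DIFFER
Positions that differ: 4

4


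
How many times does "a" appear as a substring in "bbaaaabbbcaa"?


Searching for "a" in "bbaaaabbbcaa"
Scanning each position:
  Position 0: "b" => no
  Position 1: "b" => no
  Position 2: "a" => MATCH
  Position 3: "a" => MATCH
  Position 4: "a" => MATCH
  Position 5: "a" => MATCH
  Position 6: "b" => no
  Position 7: "b" => no
  Position 8: "b" => no
  Position 9: "c" => no
  Position 10: "a" => MATCH
  Position 11: "a" => MATCH
Total occurrences: 6

6


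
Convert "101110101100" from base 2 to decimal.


Input: "101110101100" in base 2
Positional expansion:
  Digit '1' (value 1) x 2^11 = 2048
  Digit '0' (value 0) x 2^10 = 0
  Digit '1' (value 1) x 2^9 = 512
  Digit '1' (value 1) x 2^8 = 256
  Digit '1' (value 1) x 2^7 = 128
  Digit '0' (value 0) x 2^6 = 0
  Digit '1' (value 1) x 2^5 = 32
  Digit '0' (value 0) x 2^4 = 0
  Digit '1' (value 1) x 2^3 = 8
  Digit '1' (value 1) x 2^2 = 4
  Digit '0' (value 0) x 2^1 = 0
  Digit '0' (value 0) x 2^0 = 0
Sum = 2988

2988


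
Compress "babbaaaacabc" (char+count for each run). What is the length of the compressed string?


Input: babbaaaacabc
Runs:
  'b' x 1 => "b1"
  'a' x 1 => "a1"
  'b' x 2 => "b2"
  'a' x 4 => "a4"
  'c' x 1 => "c1"
  'a' x 1 => "a1"
  'b' x 1 => "b1"
  'c' x 1 => "c1"
Compressed: "b1a1b2a4c1a1b1c1"
Compressed length: 16

16


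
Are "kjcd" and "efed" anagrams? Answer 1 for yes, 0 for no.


Strings: "kjcd", "efed"
Sorted first:  cdjk
Sorted second: deef
Differ at position 0: 'c' vs 'd' => not anagrams

0


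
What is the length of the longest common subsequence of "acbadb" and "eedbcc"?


LCS of "acbadb" and "eedbcc"
DP table:
           e    e    d    b    c    c
      0    0    0    0    0    0    0
  a   0    0    0    0    0    0    0
  c   0    0    0    0    0    1    1
  b   0    0    0    0    1    1    1
  a   0    0    0    0    1    1    1
  d   0    0    0    1    1    1    1
  b   0    0    0    1    2    2    2
LCS length = dp[6][6] = 2

2


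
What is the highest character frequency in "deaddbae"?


Input: deaddbae
Character counts:
  'a': 2
  'b': 1
  'd': 3
  'e': 2
Maximum frequency: 3

3


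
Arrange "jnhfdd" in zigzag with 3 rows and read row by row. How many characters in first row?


Zigzag "jnhfdd" into 3 rows:
Placing characters:
  'j' => row 0
  'n' => row 1
  'h' => row 2
  'f' => row 1
  'd' => row 0
  'd' => row 1
Rows:
  Row 0: "jd"
  Row 1: "nfd"
  Row 2: "h"
First row length: 2

2


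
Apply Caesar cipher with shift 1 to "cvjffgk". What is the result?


Caesar cipher: shift "cvjffgk" by 1
  'c' (pos 2) + 1 = pos 3 = 'd'
  'v' (pos 21) + 1 = pos 22 = 'w'
  'j' (pos 9) + 1 = pos 10 = 'k'
  'f' (pos 5) + 1 = pos 6 = 'g'
  'f' (pos 5) + 1 = pos 6 = 'g'
  'g' (pos 6) + 1 = pos 7 = 'h'
  'k' (pos 10) + 1 = pos 11 = 'l'
Result: dwkgghl

dwkgghl


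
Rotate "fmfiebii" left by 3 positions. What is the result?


Input: "fmfiebii", rotate left by 3
First 3 characters: "fmf"
Remaining characters: "iebii"
Concatenate remaining + first: "iebii" + "fmf" = "iebiifmf"

iebiifmf


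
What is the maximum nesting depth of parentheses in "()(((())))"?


Input: "()(((())))"
Tracking depth:
  Position 0 '(': depth becomes 1
  Position 1 ')': depth becomes 0
  Position 2 '(': depth becomes 1
  Position 3 '(': depth becomes 2
  Position 4 '(': depth becomes 3
  Position 5 '(': depth becomes 4
  Position 6 ')': depth becomes 3
  Position 7 ')': depth becomes 2
  Position 8 ')': depth becomes 1
  Position 9 ')': depth becomes 0
Maximum depth reached: 4

4


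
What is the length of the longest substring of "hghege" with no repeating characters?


Input: "hghege"
Sliding window (track last position of each char):
  Position 0 ('h'): window [0,0] length 1 -- new best
  Position 1 ('g'): window [0,1] length 2 -- new best
  Position 2 ('h'): repeat (last at 0), move window start to 1
  Position 2 ('h'): window [1,2] length 2
  Position 3 ('e'): window [1,3] length 3 -- new best
  Position 4 ('g'): repeat (last at 1), move window start to 2
  Position 4 ('g'): window [2,4] length 3
  Position 5 ('e'): repeat (last at 3), move window start to 4
  Position 5 ('e'): window [4,5] length 2
Longest substring with no repeats: "ghe" with length 3

3


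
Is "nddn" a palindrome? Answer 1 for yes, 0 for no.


Input: nddn
Reversed: nddn
  Compare pos 0 ('n') with pos 3 ('n'): match
  Compare pos 1 ('d') with pos 2 ('d'): match
Result: palindrome

1


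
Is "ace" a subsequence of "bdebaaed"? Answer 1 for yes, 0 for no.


Check if "ace" is a subsequence of "bdebaaed"
Greedy scan:
  Position 0 ('b'): no match needed
  Position 1 ('d'): no match needed
  Position 2 ('e'): no match needed
  Position 3 ('b'): no match needed
  Position 4 ('a'): matches sub[0] = 'a'
  Position 5 ('a'): no match needed
  Position 6 ('e'): no match needed
  Position 7 ('d'): no match needed
Only matched 1/3 characters => not a subsequence

0


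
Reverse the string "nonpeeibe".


Input: nonpeeibe
Reading characters right to left:
  Position 8: 'e'
  Position 7: 'b'
  Position 6: 'i'
  Position 5: 'e'
  Position 4: 'e'
  Position 3: 'p'
  Position 2: 'n'
  Position 1: 'o'
  Position 0: 'n'
Reversed: ebieepnon

ebieepnon


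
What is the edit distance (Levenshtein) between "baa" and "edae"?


Computing edit distance: "baa" -> "edae"
DP table:
           e    d    a    e
      0    1    2    3    4
  b   1    1    2    3    4
  a   2    2    2    2    3
  a   3    3    3    2    3
Edit distance = dp[3][4] = 3

3


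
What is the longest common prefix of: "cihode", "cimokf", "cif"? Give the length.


Words: cihode, cimokf, cif
  Position 0: all 'c' => match
  Position 1: all 'i' => match
  Position 2: ('h', 'm', 'f') => mismatch, stop
LCP = "ci" (length 2)

2


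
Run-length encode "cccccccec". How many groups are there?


Input: cccccccec
Scanning for consecutive runs:
  Group 1: 'c' x 7 (positions 0-6)
  Group 2: 'e' x 1 (positions 7-7)
  Group 3: 'c' x 1 (positions 8-8)
Total groups: 3

3


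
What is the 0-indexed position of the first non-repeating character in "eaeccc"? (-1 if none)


Input: eaeccc
Character frequencies:
  'a': 1
  'c': 3
  'e': 2
Scanning left to right for freq == 1:
  Position 0 ('e'): freq=2, skip
  Position 1 ('a'): unique! => answer = 1

1


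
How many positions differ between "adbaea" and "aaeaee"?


Comparing "adbaea" and "aaeaee" position by position:
  Position 0: 'a' vs 'a' => same
  Position 1: 'd' vs 'a' => DIFFER
  Position 2: 'b' vs 'e' => DIFFER
  Position 3: 'a' vs 'a' => same
  Position 4: 'e' vs 'e' => same
  Position 5: 'a' vs 'e' => DIFFER
Positions that differ: 3

3


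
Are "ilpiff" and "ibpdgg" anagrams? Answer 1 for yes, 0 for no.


Strings: "ilpiff", "ibpdgg"
Sorted first:  ffiilp
Sorted second: bdggip
Differ at position 0: 'f' vs 'b' => not anagrams

0


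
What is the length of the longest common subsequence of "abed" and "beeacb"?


LCS of "abed" and "beeacb"
DP table:
           b    e    e    a    c    b
      0    0    0    0    0    0    0
  a   0    0    0    0    1    1    1
  b   0    1    1    1    1    1    2
  e   0    1    2    2    2    2    2
  d   0    1    2    2    2    2    2
LCS length = dp[4][6] = 2

2


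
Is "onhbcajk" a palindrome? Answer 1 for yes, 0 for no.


Input: onhbcajk
Reversed: kjacbhno
  Compare pos 0 ('o') with pos 7 ('k'): MISMATCH
  Compare pos 1 ('n') with pos 6 ('j'): MISMATCH
  Compare pos 2 ('h') with pos 5 ('a'): MISMATCH
  Compare pos 3 ('b') with pos 4 ('c'): MISMATCH
Result: not a palindrome

0


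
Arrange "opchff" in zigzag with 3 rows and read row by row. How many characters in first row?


Zigzag "opchff" into 3 rows:
Placing characters:
  'o' => row 0
  'p' => row 1
  'c' => row 2
  'h' => row 1
  'f' => row 0
  'f' => row 1
Rows:
  Row 0: "of"
  Row 1: "phf"
  Row 2: "c"
First row length: 2

2


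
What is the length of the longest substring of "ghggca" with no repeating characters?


Input: "ghggca"
Sliding window (track last position of each char):
  Position 0 ('g'): window [0,0] length 1 -- new best
  Position 1 ('h'): window [0,1] length 2 -- new best
  Position 2 ('g'): repeat (last at 0), move window start to 1
  Position 2 ('g'): window [1,2] length 2
  Position 3 ('g'): repeat (last at 2), move window start to 3
  Position 3 ('g'): window [3,3] length 1
  Position 4 ('c'): window [3,4] length 2
  Position 5 ('a'): window [3,5] length 3 -- new best
Longest substring with no repeats: "gca" with length 3

3


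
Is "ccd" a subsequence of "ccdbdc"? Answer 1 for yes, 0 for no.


Check if "ccd" is a subsequence of "ccdbdc"
Greedy scan:
  Position 0 ('c'): matches sub[0] = 'c'
  Position 1 ('c'): matches sub[1] = 'c'
  Position 2 ('d'): matches sub[2] = 'd'
  Position 3 ('b'): no match needed
  Position 4 ('d'): no match needed
  Position 5 ('c'): no match needed
All 3 characters matched => is a subsequence

1


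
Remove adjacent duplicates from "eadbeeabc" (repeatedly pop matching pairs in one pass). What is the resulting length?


Input: eadbeeabc
Stack-based adjacent duplicate removal:
  Read 'e': push. Stack: e
  Read 'a': push. Stack: ea
  Read 'd': push. Stack: ead
  Read 'b': push. Stack: eadb
  Read 'e': push. Stack: eadbe
  Read 'e': matches stack top 'e' => pop. Stack: eadb
  Read 'a': push. Stack: eadba
  Read 'b': push. Stack: eadbab
  Read 'c': push. Stack: eadbabc
Final stack: "eadbabc" (length 7)

7
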